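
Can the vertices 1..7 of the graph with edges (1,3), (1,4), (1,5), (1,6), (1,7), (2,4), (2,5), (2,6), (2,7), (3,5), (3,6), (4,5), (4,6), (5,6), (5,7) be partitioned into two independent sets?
No (odd cycle of length 3: 7 -> 1 -> 5 -> 7)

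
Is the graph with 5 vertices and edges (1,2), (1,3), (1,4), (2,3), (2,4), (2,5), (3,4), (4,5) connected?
Yes (BFS from 1 visits [1, 2, 3, 4, 5] — all 5 vertices reached)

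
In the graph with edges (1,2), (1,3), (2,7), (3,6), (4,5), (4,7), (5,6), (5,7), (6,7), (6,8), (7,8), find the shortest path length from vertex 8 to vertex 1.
3 (path: 8 -> 6 -> 3 -> 1, 3 edges)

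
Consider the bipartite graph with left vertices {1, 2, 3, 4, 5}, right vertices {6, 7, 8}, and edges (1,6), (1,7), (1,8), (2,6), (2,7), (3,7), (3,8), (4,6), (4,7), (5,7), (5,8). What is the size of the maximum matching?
3 (matching: (1,8), (2,7), (4,6); upper bound min(|L|,|R|) = min(5,3) = 3)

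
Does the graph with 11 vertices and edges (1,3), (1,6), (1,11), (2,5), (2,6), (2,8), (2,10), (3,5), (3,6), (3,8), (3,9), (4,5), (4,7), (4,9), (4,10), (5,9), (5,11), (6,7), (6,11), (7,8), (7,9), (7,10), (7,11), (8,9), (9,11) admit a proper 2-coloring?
No (odd cycle of length 3: 3 -> 1 -> 6 -> 3)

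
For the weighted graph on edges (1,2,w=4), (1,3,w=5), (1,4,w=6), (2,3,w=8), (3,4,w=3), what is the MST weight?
12 (MST edges: (1,2,w=4), (1,3,w=5), (3,4,w=3); sum of weights 4 + 5 + 3 = 12)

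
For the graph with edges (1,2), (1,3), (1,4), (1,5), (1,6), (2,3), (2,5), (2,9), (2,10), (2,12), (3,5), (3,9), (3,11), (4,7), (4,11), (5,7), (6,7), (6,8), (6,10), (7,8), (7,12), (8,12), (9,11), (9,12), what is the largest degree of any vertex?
6 (attained at vertex 2)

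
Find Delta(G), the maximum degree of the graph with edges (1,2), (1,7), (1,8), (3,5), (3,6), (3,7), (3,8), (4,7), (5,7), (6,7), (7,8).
6 (attained at vertex 7)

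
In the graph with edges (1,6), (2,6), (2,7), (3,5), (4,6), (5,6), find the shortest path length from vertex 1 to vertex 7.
3 (path: 1 -> 6 -> 2 -> 7, 3 edges)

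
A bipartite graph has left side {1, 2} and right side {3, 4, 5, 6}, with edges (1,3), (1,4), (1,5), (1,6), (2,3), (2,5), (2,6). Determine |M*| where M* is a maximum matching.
2 (matching: (1,6), (2,5); upper bound min(|L|,|R|) = min(2,4) = 2)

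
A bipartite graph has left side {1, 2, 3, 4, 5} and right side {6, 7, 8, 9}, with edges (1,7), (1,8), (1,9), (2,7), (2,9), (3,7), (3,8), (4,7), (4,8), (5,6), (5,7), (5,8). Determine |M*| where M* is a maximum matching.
4 (matching: (1,9), (2,7), (3,8), (5,6); upper bound min(|L|,|R|) = min(5,4) = 4)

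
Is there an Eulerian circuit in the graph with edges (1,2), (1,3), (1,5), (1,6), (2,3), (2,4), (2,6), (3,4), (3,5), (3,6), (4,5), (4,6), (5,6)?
No (2 vertices have odd degree: {3, 6}; Eulerian circuit requires 0)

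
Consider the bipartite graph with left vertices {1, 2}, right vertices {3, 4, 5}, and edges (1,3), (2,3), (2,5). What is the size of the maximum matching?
2 (matching: (1,3), (2,5); upper bound min(|L|,|R|) = min(2,3) = 2)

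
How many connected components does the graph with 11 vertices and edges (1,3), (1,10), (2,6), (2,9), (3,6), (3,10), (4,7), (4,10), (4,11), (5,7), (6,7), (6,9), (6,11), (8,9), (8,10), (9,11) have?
1 (components: {1, 2, 3, 4, 5, 6, 7, 8, 9, 10, 11})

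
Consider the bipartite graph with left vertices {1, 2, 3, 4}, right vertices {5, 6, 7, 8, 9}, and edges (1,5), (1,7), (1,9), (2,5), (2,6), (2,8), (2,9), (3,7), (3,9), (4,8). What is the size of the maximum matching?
4 (matching: (1,9), (2,6), (3,7), (4,8); upper bound min(|L|,|R|) = min(4,5) = 4)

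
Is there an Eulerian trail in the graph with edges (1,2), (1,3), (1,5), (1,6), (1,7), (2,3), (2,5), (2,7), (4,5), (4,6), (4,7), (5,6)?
No (4 vertices have odd degree: {1, 4, 6, 7}; Eulerian path requires 0 or 2)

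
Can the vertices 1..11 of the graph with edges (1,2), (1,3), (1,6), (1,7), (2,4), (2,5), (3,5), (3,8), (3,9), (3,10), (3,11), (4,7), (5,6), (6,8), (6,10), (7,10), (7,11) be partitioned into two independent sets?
Yes. Partition: {1, 4, 5, 8, 9, 10, 11}, {2, 3, 6, 7}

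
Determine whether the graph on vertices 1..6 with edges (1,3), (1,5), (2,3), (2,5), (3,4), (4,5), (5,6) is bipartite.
Yes. Partition: {1, 2, 4, 6}, {3, 5}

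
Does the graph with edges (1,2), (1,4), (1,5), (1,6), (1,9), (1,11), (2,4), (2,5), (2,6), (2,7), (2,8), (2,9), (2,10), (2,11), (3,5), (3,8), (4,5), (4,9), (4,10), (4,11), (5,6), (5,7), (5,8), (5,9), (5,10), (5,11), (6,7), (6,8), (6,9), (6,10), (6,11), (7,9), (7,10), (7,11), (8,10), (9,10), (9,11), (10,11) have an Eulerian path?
Yes (the graph is connected and exactly 2 vertices have odd degree: {2, 8}; any Eulerian path must start and end at those)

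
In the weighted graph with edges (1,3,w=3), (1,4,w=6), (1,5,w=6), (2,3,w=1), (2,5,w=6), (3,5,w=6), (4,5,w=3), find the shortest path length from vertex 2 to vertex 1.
4 (path: 2 -> 3 -> 1; weights 1 + 3 = 4)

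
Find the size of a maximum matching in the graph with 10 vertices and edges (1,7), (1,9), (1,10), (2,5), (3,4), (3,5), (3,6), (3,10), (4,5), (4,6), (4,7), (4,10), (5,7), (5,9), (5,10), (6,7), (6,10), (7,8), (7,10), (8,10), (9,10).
5 (matching: (1,9), (2,5), (3,6), (4,10), (7,8); upper bound floor(n/2) = floor(10/2) = 5)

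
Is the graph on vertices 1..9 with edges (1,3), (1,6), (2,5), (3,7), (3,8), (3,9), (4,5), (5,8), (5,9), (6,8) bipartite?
Yes. Partition: {1, 2, 4, 7, 8, 9}, {3, 5, 6}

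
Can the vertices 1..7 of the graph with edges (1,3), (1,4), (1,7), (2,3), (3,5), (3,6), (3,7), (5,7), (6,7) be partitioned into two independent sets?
No (odd cycle of length 3: 3 -> 1 -> 7 -> 3)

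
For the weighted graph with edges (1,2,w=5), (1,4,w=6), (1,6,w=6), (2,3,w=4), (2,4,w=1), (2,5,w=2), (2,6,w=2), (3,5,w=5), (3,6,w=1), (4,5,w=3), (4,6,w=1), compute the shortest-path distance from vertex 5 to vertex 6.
4 (path: 5 -> 2 -> 6; weights 2 + 2 = 4)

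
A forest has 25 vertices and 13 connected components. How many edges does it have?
12 (Each of the 13 component trees on V_i vertices has V_i - 1 edges; summing gives V - C = 25 - 13 = 12)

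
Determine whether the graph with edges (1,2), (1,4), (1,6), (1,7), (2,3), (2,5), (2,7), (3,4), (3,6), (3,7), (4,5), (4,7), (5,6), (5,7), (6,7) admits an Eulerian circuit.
Yes (the graph is connected and all 7 vertices have even degree)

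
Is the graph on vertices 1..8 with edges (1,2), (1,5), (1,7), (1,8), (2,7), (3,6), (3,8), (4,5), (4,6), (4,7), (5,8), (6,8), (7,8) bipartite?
No (odd cycle of length 3: 8 -> 1 -> 5 -> 8)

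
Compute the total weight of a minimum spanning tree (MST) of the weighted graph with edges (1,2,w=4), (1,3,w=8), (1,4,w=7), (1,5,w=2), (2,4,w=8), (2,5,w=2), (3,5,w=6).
17 (MST edges: (1,4,w=7), (1,5,w=2), (2,5,w=2), (3,5,w=6); sum of weights 7 + 2 + 2 + 6 = 17)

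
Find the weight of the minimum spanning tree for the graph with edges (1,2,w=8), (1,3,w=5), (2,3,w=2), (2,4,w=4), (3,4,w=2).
9 (MST edges: (1,3,w=5), (2,3,w=2), (3,4,w=2); sum of weights 5 + 2 + 2 = 9)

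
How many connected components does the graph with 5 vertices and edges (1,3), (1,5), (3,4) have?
2 (components: {1, 3, 4, 5}, {2})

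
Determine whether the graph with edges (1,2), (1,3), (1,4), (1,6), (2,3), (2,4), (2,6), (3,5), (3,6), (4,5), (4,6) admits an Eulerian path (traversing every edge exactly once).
Yes — and in fact it has an Eulerian circuit (the graph is connected and all 6 vertices have even degree)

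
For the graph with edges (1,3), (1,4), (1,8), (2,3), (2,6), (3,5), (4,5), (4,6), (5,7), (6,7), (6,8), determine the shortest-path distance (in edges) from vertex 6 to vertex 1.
2 (path: 6 -> 8 -> 1, 2 edges)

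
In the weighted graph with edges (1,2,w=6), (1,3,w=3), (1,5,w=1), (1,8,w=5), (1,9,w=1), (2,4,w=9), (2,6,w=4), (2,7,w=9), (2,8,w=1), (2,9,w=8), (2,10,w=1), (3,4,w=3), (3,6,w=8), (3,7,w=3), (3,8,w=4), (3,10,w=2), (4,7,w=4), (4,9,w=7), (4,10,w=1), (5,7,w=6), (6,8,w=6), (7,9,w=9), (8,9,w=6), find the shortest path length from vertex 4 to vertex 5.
7 (path: 4 -> 3 -> 1 -> 5; weights 3 + 3 + 1 = 7)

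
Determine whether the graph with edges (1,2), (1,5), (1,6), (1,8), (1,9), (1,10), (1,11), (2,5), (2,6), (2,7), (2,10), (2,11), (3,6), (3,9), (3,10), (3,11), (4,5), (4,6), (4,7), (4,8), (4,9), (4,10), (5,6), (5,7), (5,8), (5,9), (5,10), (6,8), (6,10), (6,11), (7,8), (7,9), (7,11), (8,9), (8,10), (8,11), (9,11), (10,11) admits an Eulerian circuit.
No (2 vertices have odd degree: {1, 9}; Eulerian circuit requires 0)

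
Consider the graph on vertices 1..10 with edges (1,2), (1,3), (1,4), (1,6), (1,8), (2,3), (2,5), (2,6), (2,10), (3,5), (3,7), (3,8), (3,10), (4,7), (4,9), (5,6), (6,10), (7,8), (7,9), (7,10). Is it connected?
Yes (BFS from 1 visits [1, 2, 3, 4, 6, 8, 5, 10, 7, 9] — all 10 vertices reached)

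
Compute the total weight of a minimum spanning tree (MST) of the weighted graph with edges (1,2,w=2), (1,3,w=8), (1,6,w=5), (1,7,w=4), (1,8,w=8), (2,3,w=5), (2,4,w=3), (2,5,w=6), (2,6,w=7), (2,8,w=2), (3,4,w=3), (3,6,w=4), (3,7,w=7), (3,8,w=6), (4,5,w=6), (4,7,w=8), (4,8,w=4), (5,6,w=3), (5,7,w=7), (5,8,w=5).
21 (MST edges: (1,2,w=2), (1,7,w=4), (2,4,w=3), (2,8,w=2), (3,4,w=3), (3,6,w=4), (5,6,w=3); sum of weights 2 + 4 + 3 + 2 + 3 + 4 + 3 = 21)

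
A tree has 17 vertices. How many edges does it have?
16 (A tree on V vertices has V - 1 edges, so 17 - 1 = 16)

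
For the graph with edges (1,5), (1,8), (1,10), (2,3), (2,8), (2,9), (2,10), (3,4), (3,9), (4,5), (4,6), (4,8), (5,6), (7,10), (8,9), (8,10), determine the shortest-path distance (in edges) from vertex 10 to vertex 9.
2 (path: 10 -> 2 -> 9, 2 edges)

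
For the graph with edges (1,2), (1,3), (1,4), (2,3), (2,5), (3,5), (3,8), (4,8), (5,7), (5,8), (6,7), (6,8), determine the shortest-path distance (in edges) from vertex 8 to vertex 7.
2 (path: 8 -> 6 -> 7, 2 edges)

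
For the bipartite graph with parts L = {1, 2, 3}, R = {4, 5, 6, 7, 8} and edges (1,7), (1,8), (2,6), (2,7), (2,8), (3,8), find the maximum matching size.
3 (matching: (1,7), (2,6), (3,8); upper bound min(|L|,|R|) = min(3,5) = 3)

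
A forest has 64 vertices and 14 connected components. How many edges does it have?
50 (Each of the 14 component trees on V_i vertices has V_i - 1 edges; summing gives V - C = 64 - 14 = 50)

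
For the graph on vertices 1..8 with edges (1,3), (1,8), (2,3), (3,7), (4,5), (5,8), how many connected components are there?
2 (components: {1, 2, 3, 4, 5, 7, 8}, {6})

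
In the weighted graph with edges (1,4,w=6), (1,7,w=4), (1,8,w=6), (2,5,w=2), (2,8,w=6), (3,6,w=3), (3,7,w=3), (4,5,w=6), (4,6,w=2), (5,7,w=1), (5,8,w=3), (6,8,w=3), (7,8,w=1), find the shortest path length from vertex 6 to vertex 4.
2 (path: 6 -> 4; weights 2 = 2)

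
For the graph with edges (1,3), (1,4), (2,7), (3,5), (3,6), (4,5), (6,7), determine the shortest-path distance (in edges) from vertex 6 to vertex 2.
2 (path: 6 -> 7 -> 2, 2 edges)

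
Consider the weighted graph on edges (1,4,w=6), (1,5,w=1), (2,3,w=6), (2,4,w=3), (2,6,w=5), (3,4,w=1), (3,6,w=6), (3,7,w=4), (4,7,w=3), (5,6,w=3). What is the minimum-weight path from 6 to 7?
10 (path: 6 -> 3 -> 7; weights 6 + 4 = 10)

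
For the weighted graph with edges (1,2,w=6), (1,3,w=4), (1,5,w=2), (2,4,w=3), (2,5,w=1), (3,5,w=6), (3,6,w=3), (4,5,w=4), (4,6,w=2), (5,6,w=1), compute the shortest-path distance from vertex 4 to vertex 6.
2 (path: 4 -> 6; weights 2 = 2)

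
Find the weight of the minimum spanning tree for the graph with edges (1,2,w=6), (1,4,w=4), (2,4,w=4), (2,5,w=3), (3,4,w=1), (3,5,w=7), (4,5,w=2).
10 (MST edges: (1,4,w=4), (2,5,w=3), (3,4,w=1), (4,5,w=2); sum of weights 4 + 3 + 1 + 2 = 10)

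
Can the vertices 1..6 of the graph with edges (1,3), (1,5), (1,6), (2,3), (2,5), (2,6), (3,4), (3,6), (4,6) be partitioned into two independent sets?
No (odd cycle of length 3: 3 -> 1 -> 6 -> 3)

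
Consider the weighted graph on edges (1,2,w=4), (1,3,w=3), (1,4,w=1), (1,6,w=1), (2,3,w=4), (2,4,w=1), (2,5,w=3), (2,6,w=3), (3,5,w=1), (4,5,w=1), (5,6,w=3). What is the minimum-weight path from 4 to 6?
2 (path: 4 -> 1 -> 6; weights 1 + 1 = 2)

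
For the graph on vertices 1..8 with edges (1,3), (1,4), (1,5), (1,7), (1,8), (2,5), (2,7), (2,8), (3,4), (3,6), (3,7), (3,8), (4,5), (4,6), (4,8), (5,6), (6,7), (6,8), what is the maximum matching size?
4 (matching: (1,5), (2,7), (3,4), (6,8); upper bound floor(n/2) = floor(8/2) = 4)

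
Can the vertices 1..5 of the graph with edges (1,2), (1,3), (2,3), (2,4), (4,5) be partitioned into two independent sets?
No (odd cycle of length 3: 2 -> 1 -> 3 -> 2)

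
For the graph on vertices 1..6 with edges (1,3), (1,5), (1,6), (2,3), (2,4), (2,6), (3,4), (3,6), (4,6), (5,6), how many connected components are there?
1 (components: {1, 2, 3, 4, 5, 6})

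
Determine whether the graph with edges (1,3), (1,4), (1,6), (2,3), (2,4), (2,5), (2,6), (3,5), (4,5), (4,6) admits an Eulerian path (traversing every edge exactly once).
No (4 vertices have odd degree: {1, 3, 5, 6}; Eulerian path requires 0 or 2)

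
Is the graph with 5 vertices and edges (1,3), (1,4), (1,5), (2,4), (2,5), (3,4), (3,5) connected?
Yes (BFS from 1 visits [1, 3, 4, 5, 2] — all 5 vertices reached)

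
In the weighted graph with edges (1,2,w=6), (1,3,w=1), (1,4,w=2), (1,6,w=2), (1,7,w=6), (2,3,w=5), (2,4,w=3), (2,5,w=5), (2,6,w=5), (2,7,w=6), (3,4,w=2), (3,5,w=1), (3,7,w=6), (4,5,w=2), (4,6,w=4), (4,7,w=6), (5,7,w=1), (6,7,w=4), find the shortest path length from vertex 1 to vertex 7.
3 (path: 1 -> 3 -> 5 -> 7; weights 1 + 1 + 1 = 3)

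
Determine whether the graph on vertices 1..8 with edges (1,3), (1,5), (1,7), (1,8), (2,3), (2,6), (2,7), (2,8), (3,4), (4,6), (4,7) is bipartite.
Yes. Partition: {1, 2, 4}, {3, 5, 6, 7, 8}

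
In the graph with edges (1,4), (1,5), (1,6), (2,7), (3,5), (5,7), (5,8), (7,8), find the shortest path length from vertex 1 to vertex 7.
2 (path: 1 -> 5 -> 7, 2 edges)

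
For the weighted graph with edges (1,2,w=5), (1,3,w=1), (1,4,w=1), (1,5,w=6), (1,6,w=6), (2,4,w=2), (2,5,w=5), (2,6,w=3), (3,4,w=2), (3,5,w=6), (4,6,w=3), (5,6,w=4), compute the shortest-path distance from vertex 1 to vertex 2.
3 (path: 1 -> 4 -> 2; weights 1 + 2 = 3)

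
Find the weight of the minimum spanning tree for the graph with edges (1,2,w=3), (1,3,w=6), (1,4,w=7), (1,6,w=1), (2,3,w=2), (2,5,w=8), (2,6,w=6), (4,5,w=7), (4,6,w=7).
20 (MST edges: (1,2,w=3), (1,4,w=7), (1,6,w=1), (2,3,w=2), (4,5,w=7); sum of weights 3 + 7 + 1 + 2 + 7 = 20)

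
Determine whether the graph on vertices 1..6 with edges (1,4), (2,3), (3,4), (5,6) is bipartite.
Yes. Partition: {1, 3, 5}, {2, 4, 6}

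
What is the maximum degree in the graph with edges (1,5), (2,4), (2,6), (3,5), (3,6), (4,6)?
3 (attained at vertex 6)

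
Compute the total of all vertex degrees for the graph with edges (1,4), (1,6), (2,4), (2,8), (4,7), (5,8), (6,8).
14 (handshake: sum of degrees = 2|E| = 2 x 7 = 14)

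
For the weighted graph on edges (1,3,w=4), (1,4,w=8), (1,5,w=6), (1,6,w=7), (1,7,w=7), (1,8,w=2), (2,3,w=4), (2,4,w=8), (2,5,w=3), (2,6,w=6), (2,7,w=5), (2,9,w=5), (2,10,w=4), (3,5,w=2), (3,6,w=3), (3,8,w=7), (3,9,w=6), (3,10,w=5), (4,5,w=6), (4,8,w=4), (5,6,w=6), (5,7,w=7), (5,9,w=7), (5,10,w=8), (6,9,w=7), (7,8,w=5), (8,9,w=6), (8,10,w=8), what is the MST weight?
32 (MST edges: (1,3,w=4), (1,8,w=2), (2,5,w=3), (2,7,w=5), (2,9,w=5), (2,10,w=4), (3,5,w=2), (3,6,w=3), (4,8,w=4); sum of weights 4 + 2 + 3 + 5 + 5 + 4 + 2 + 3 + 4 = 32)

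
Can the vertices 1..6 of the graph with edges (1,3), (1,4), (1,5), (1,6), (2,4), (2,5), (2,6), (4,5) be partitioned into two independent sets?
No (odd cycle of length 3: 5 -> 1 -> 4 -> 5)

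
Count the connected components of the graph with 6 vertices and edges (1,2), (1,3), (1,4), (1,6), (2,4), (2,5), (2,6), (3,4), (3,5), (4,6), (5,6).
1 (components: {1, 2, 3, 4, 5, 6})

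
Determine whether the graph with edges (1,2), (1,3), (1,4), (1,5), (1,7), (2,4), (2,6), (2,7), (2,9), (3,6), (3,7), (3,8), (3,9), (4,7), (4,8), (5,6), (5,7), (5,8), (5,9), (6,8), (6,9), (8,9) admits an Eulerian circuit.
No (8 vertices have odd degree: {1, 2, 3, 5, 6, 7, 8, 9}; Eulerian circuit requires 0)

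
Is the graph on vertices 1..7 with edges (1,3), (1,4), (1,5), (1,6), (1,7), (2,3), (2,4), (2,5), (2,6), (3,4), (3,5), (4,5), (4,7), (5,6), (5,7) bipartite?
No (odd cycle of length 3: 4 -> 1 -> 7 -> 4)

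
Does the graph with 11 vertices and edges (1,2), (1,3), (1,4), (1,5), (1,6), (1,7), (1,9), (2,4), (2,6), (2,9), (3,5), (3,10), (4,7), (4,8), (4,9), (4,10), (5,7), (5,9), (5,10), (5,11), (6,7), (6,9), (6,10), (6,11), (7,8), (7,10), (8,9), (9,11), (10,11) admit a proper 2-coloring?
No (odd cycle of length 3: 6 -> 1 -> 2 -> 6)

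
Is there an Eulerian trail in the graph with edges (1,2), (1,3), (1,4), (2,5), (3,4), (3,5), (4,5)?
No (4 vertices have odd degree: {1, 3, 4, 5}; Eulerian path requires 0 or 2)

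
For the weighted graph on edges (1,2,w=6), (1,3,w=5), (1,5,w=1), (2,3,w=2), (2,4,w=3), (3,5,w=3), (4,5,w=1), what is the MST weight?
7 (MST edges: (1,5,w=1), (2,3,w=2), (2,4,w=3), (4,5,w=1); sum of weights 1 + 2 + 3 + 1 = 7)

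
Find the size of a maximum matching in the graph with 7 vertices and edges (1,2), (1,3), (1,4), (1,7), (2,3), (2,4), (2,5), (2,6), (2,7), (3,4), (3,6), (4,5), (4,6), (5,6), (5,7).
3 (matching: (2,7), (3,6), (4,5); upper bound floor(n/2) = floor(7/2) = 3)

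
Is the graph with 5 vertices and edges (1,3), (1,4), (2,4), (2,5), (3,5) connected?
Yes (BFS from 1 visits [1, 3, 4, 5, 2] — all 5 vertices reached)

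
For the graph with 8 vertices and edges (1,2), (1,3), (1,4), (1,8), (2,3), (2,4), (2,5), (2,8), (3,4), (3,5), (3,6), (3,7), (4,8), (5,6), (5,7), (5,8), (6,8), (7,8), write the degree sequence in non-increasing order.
[6, 6, 5, 5, 4, 4, 3, 3] (degrees: deg(1)=4, deg(2)=5, deg(3)=6, deg(4)=4, deg(5)=5, deg(6)=3, deg(7)=3, deg(8)=6)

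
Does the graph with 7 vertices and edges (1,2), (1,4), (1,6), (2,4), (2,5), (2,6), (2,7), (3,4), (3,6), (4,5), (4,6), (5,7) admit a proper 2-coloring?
No (odd cycle of length 3: 6 -> 1 -> 2 -> 6)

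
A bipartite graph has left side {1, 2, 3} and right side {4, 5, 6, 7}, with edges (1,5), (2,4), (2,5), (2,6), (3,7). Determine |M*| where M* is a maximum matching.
3 (matching: (1,5), (2,6), (3,7); upper bound min(|L|,|R|) = min(3,4) = 3)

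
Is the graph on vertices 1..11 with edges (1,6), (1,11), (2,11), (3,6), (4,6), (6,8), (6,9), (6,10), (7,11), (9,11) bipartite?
Yes. Partition: {1, 2, 3, 4, 5, 7, 8, 9, 10}, {6, 11}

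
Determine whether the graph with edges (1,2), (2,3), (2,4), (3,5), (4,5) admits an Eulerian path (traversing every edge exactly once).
Yes (the graph is connected and exactly 2 vertices have odd degree: {1, 2}; any Eulerian path must start and end at those)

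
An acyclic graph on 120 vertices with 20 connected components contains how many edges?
100 (Each of the 20 component trees on V_i vertices has V_i - 1 edges; summing gives V - C = 120 - 20 = 100)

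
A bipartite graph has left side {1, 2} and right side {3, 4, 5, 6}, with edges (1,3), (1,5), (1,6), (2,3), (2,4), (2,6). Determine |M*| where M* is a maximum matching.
2 (matching: (1,5), (2,6); upper bound min(|L|,|R|) = min(2,4) = 2)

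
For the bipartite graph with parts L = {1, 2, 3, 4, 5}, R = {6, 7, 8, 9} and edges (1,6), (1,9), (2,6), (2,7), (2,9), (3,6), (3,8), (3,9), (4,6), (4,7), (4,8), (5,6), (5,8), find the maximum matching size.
4 (matching: (1,9), (2,7), (3,8), (4,6); upper bound min(|L|,|R|) = min(5,4) = 4)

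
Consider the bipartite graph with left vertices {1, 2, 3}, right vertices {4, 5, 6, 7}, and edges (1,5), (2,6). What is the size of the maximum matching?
2 (matching: (1,5), (2,6); upper bound min(|L|,|R|) = min(3,4) = 3)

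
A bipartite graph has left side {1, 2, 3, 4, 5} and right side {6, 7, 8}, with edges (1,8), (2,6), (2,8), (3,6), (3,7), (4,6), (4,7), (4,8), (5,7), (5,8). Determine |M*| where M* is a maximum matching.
3 (matching: (1,8), (2,6), (3,7); upper bound min(|L|,|R|) = min(5,3) = 3)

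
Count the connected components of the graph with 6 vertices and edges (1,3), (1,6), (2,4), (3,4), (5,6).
1 (components: {1, 2, 3, 4, 5, 6})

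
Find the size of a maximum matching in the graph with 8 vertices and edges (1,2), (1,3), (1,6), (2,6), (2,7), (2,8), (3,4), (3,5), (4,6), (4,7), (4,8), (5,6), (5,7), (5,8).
4 (matching: (1,3), (2,7), (4,6), (5,8); upper bound floor(n/2) = floor(8/2) = 4)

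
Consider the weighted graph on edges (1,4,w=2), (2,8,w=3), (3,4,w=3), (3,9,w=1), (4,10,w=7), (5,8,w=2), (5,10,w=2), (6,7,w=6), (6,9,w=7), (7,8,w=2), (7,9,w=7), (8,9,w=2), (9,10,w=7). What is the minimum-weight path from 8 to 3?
3 (path: 8 -> 9 -> 3; weights 2 + 1 = 3)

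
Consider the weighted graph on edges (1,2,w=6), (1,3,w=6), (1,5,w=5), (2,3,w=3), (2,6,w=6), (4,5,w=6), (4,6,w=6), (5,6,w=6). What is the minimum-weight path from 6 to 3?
9 (path: 6 -> 2 -> 3; weights 6 + 3 = 9)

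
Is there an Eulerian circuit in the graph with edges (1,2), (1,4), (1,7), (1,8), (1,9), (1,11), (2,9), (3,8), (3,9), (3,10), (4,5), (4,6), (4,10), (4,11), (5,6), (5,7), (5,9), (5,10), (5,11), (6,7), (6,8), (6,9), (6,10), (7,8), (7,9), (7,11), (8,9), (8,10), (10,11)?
No (4 vertices have odd degree: {3, 4, 9, 11}; Eulerian circuit requires 0)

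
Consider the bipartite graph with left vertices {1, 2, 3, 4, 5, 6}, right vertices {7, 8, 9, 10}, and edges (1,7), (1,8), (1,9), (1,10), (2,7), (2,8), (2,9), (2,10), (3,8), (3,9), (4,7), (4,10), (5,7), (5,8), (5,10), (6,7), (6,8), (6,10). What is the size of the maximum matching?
4 (matching: (1,10), (2,9), (3,8), (4,7); upper bound min(|L|,|R|) = min(6,4) = 4)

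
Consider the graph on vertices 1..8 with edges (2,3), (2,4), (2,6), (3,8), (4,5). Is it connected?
No, it has 3 components: {1}, {2, 3, 4, 5, 6, 8}, {7}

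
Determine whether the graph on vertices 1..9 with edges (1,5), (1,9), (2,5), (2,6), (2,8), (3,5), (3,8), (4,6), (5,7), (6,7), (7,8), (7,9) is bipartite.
Yes. Partition: {1, 2, 3, 4, 7}, {5, 6, 8, 9}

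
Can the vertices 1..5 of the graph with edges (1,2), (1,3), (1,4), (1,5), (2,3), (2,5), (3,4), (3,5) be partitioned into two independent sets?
No (odd cycle of length 3: 2 -> 1 -> 5 -> 2)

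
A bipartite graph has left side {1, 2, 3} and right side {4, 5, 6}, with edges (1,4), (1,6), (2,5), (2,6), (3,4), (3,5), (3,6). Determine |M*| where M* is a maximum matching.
3 (matching: (1,6), (2,5), (3,4); upper bound min(|L|,|R|) = min(3,3) = 3)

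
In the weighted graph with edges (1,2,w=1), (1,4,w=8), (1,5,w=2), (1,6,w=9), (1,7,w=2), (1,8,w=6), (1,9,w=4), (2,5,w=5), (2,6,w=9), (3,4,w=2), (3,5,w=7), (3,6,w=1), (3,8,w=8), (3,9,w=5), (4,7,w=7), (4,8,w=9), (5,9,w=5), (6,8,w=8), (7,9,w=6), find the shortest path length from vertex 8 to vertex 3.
8 (path: 8 -> 3; weights 8 = 8)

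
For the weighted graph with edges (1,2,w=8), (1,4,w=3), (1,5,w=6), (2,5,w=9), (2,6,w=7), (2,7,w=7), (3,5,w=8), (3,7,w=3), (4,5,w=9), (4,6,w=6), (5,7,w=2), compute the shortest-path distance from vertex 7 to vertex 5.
2 (path: 7 -> 5; weights 2 = 2)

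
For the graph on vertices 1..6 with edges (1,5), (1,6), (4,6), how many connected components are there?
3 (components: {1, 4, 5, 6}, {2}, {3})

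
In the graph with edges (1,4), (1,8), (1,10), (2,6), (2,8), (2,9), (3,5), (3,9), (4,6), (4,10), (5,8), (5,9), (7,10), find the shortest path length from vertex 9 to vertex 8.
2 (path: 9 -> 2 -> 8, 2 edges)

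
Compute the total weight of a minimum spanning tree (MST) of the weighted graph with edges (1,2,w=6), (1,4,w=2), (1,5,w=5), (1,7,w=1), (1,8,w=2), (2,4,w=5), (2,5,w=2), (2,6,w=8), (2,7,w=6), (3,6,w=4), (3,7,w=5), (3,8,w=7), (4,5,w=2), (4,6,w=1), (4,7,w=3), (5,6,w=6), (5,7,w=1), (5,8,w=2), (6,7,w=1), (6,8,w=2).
12 (MST edges: (1,7,w=1), (1,8,w=2), (2,5,w=2), (3,6,w=4), (4,6,w=1), (5,7,w=1), (6,7,w=1); sum of weights 1 + 2 + 2 + 4 + 1 + 1 + 1 = 12)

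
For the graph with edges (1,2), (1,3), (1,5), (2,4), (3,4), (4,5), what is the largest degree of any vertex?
3 (attained at vertices 1, 4)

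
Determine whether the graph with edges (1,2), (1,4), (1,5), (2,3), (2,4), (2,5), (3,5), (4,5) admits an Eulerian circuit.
No (2 vertices have odd degree: {1, 4}; Eulerian circuit requires 0)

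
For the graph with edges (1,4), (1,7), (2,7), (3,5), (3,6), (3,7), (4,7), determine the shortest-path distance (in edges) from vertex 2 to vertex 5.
3 (path: 2 -> 7 -> 3 -> 5, 3 edges)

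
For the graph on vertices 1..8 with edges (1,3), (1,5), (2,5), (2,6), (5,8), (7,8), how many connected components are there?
2 (components: {1, 2, 3, 5, 6, 7, 8}, {4})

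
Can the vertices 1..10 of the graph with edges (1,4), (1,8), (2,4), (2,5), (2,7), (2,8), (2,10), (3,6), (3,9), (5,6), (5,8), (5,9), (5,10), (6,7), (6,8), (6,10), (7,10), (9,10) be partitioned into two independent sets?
No (odd cycle of length 5: 2 -> 4 -> 1 -> 8 -> 5 -> 2)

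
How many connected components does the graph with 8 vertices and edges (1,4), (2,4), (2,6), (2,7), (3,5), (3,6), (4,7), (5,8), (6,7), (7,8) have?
1 (components: {1, 2, 3, 4, 5, 6, 7, 8})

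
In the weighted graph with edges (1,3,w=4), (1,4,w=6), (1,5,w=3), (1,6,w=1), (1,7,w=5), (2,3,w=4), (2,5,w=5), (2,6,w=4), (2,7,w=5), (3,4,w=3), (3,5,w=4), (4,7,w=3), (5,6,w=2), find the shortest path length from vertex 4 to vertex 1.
6 (path: 4 -> 1; weights 6 = 6)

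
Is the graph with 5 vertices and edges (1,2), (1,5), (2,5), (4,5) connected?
No, it has 2 components: {1, 2, 4, 5}, {3}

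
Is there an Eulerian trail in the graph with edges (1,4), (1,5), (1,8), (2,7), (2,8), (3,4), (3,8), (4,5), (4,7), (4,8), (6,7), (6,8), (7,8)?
Yes (the graph is connected and exactly 2 vertices have odd degree: {1, 4}; any Eulerian path must start and end at those)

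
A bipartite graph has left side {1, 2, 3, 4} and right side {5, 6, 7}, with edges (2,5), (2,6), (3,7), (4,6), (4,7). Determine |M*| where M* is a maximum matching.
3 (matching: (2,5), (3,7), (4,6); upper bound min(|L|,|R|) = min(4,3) = 3)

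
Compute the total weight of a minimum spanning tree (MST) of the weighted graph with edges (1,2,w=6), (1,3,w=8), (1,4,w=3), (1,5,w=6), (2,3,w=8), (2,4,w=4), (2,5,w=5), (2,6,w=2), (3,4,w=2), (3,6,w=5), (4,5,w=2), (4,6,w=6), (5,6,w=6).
13 (MST edges: (1,4,w=3), (2,4,w=4), (2,6,w=2), (3,4,w=2), (4,5,w=2); sum of weights 3 + 4 + 2 + 2 + 2 = 13)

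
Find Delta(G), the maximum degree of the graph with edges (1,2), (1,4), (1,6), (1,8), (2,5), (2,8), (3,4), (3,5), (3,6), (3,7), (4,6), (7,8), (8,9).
4 (attained at vertices 1, 3, 8)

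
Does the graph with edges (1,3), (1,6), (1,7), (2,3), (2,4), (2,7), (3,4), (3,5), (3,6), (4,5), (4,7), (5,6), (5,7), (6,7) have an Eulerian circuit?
No (4 vertices have odd degree: {1, 2, 3, 7}; Eulerian circuit requires 0)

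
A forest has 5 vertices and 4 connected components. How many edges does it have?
1 (Each of the 4 component trees on V_i vertices has V_i - 1 edges; summing gives V - C = 5 - 4 = 1)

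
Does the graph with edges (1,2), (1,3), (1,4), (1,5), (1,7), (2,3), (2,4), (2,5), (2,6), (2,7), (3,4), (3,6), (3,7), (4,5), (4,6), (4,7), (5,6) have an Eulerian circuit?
No (2 vertices have odd degree: {1, 3}; Eulerian circuit requires 0)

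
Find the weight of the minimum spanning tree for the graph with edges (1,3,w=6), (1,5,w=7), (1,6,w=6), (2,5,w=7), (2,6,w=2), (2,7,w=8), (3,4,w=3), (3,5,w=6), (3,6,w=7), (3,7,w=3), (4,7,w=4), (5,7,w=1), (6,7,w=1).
16 (MST edges: (1,6,w=6), (2,6,w=2), (3,4,w=3), (3,7,w=3), (5,7,w=1), (6,7,w=1); sum of weights 6 + 2 + 3 + 3 + 1 + 1 = 16)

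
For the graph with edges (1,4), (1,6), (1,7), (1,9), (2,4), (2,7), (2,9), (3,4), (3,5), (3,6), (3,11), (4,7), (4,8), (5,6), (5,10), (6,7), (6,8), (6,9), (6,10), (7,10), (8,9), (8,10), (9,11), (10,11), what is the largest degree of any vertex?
7 (attained at vertex 6)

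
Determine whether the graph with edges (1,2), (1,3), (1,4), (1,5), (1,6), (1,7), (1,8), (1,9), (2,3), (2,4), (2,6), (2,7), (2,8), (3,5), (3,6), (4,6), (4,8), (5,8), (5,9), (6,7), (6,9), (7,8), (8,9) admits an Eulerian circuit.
Yes (the graph is connected and all 9 vertices have even degree)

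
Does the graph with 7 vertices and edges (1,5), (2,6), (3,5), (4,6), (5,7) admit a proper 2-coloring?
Yes. Partition: {1, 2, 3, 4, 7}, {5, 6}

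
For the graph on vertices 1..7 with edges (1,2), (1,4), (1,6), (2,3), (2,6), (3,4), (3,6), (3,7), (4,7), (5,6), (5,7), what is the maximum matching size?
3 (matching: (1,4), (3,6), (5,7); upper bound floor(n/2) = floor(7/2) = 3)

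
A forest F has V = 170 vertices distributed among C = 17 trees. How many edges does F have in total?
153 (Each of the 17 component trees on V_i vertices has V_i - 1 edges; summing gives V - C = 170 - 17 = 153)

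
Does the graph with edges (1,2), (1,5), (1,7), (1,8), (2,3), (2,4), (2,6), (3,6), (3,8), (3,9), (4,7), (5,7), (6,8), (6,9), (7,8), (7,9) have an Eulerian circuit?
No (2 vertices have odd degree: {7, 9}; Eulerian circuit requires 0)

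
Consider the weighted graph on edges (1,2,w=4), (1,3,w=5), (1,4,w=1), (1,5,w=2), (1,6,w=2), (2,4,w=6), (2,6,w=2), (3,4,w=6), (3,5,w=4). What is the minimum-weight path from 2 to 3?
9 (path: 2 -> 1 -> 3; weights 4 + 5 = 9)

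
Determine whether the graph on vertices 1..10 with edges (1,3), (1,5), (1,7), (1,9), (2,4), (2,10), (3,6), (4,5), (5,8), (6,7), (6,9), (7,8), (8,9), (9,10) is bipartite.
Yes. Partition: {1, 4, 6, 8, 10}, {2, 3, 5, 7, 9}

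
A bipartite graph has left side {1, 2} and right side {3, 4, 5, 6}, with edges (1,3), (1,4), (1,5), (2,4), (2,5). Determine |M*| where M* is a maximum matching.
2 (matching: (1,5), (2,4); upper bound min(|L|,|R|) = min(2,4) = 2)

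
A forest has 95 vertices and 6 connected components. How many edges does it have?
89 (Each of the 6 component trees on V_i vertices has V_i - 1 edges; summing gives V - C = 95 - 6 = 89)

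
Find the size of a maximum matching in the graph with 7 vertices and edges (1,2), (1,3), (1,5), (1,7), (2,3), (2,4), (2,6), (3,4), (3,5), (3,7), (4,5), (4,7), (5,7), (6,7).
3 (matching: (1,5), (2,6), (3,7); upper bound floor(n/2) = floor(7/2) = 3)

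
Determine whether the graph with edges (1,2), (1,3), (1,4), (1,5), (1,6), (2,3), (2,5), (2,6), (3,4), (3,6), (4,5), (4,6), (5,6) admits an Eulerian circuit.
No (2 vertices have odd degree: {1, 6}; Eulerian circuit requires 0)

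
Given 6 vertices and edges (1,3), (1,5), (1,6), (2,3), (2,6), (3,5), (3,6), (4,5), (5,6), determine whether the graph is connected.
Yes (BFS from 1 visits [1, 3, 5, 6, 2, 4] — all 6 vertices reached)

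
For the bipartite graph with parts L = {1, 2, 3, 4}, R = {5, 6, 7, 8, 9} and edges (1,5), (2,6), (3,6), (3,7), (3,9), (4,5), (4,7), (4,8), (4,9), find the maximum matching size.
4 (matching: (1,5), (2,6), (3,9), (4,8); upper bound min(|L|,|R|) = min(4,5) = 4)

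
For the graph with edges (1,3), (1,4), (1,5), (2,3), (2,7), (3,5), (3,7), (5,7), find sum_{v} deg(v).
16 (handshake: sum of degrees = 2|E| = 2 x 8 = 16)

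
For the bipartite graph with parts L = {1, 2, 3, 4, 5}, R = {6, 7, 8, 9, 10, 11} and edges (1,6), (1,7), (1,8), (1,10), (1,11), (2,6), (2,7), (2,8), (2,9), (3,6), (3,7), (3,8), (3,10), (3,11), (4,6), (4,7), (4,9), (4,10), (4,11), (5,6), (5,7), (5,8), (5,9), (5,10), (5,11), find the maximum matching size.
5 (matching: (1,11), (2,9), (3,10), (4,7), (5,8); upper bound min(|L|,|R|) = min(5,6) = 5)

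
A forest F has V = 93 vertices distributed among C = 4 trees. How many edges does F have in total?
89 (Each of the 4 component trees on V_i vertices has V_i - 1 edges; summing gives V - C = 93 - 4 = 89)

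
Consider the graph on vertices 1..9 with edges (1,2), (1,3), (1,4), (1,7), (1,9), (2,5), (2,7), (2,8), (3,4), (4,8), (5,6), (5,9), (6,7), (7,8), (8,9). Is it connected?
Yes (BFS from 1 visits [1, 2, 3, 4, 7, 9, 5, 8, 6] — all 9 vertices reached)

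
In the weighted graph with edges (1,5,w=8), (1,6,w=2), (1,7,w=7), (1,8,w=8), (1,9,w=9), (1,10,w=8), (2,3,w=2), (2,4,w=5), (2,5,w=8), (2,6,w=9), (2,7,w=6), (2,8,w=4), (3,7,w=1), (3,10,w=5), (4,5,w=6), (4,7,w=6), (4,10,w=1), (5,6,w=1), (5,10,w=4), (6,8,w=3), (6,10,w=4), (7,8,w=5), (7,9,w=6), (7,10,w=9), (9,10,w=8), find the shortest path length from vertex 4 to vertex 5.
5 (path: 4 -> 10 -> 5; weights 1 + 4 = 5)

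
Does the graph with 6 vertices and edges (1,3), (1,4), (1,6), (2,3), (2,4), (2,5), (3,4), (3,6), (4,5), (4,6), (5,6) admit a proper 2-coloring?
No (odd cycle of length 3: 6 -> 1 -> 3 -> 6)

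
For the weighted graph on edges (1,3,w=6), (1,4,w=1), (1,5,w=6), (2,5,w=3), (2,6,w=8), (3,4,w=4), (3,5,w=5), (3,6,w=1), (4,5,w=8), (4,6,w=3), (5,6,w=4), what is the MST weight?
12 (MST edges: (1,4,w=1), (2,5,w=3), (3,6,w=1), (4,6,w=3), (5,6,w=4); sum of weights 1 + 3 + 1 + 3 + 4 = 12)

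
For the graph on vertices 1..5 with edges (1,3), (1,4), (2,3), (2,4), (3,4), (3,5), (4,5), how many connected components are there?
1 (components: {1, 2, 3, 4, 5})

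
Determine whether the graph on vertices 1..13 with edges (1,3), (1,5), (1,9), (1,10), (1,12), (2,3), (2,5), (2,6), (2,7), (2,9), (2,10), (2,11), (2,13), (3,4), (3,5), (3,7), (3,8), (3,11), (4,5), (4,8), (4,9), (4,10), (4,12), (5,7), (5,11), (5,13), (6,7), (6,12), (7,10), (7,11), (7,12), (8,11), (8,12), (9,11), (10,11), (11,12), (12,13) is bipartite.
No (odd cycle of length 3: 3 -> 1 -> 5 -> 3)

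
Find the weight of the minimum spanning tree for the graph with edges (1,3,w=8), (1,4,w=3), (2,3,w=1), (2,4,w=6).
10 (MST edges: (1,4,w=3), (2,3,w=1), (2,4,w=6); sum of weights 3 + 1 + 6 = 10)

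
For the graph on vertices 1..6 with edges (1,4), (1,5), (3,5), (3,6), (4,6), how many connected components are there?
2 (components: {1, 3, 4, 5, 6}, {2})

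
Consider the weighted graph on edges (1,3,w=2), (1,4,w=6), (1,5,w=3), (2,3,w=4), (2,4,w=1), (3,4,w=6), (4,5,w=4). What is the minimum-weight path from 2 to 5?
5 (path: 2 -> 4 -> 5; weights 1 + 4 = 5)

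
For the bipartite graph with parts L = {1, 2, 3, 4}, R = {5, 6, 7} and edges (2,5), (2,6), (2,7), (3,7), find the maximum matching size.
2 (matching: (2,6), (3,7); upper bound min(|L|,|R|) = min(4,3) = 3)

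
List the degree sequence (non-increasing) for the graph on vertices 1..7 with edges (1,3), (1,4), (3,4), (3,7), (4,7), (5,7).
[3, 3, 3, 2, 1, 0, 0] (degrees: deg(1)=2, deg(2)=0, deg(3)=3, deg(4)=3, deg(5)=1, deg(6)=0, deg(7)=3)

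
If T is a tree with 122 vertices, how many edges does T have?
121 (A tree on V vertices has V - 1 edges, so 122 - 1 = 121)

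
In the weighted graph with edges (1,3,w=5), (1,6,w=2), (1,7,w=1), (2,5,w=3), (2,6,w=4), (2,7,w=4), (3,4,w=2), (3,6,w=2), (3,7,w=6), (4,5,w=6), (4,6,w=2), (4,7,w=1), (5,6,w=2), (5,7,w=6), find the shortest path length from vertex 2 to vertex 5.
3 (path: 2 -> 5; weights 3 = 3)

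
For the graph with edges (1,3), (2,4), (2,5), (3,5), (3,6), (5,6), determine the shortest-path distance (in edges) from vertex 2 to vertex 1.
3 (path: 2 -> 5 -> 3 -> 1, 3 edges)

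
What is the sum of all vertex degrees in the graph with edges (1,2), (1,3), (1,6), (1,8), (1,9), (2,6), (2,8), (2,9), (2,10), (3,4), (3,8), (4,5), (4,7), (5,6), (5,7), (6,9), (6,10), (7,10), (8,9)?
38 (handshake: sum of degrees = 2|E| = 2 x 19 = 38)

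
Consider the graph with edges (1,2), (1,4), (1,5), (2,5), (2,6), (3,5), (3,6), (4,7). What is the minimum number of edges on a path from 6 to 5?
2 (path: 6 -> 3 -> 5, 2 edges)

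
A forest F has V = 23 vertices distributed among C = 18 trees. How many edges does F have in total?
5 (Each of the 18 component trees on V_i vertices has V_i - 1 edges; summing gives V - C = 23 - 18 = 5)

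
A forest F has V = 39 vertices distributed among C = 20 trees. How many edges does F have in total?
19 (Each of the 20 component trees on V_i vertices has V_i - 1 edges; summing gives V - C = 39 - 20 = 19)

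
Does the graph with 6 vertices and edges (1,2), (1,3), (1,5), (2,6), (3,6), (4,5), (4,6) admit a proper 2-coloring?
No (odd cycle of length 5: 4 -> 5 -> 1 -> 3 -> 6 -> 4)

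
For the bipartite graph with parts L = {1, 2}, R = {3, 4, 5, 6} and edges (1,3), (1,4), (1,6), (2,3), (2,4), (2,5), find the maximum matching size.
2 (matching: (1,6), (2,5); upper bound min(|L|,|R|) = min(2,4) = 2)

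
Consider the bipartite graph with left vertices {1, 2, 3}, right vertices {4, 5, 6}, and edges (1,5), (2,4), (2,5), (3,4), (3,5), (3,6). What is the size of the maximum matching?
3 (matching: (1,5), (2,4), (3,6); upper bound min(|L|,|R|) = min(3,3) = 3)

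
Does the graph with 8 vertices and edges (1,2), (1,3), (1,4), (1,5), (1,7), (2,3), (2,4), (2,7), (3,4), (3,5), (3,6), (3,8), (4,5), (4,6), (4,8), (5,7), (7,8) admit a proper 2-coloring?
No (odd cycle of length 3: 5 -> 1 -> 3 -> 5)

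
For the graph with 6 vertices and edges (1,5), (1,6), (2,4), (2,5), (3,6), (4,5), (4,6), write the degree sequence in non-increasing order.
[3, 3, 3, 2, 2, 1] (degrees: deg(1)=2, deg(2)=2, deg(3)=1, deg(4)=3, deg(5)=3, deg(6)=3)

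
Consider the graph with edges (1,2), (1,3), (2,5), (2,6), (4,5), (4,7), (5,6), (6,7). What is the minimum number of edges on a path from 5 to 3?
3 (path: 5 -> 2 -> 1 -> 3, 3 edges)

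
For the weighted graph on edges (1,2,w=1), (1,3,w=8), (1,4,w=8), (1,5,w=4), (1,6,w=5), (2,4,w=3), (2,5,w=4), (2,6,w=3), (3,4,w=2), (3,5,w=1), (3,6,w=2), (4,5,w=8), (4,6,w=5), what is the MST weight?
9 (MST edges: (1,2,w=1), (2,4,w=3), (3,4,w=2), (3,5,w=1), (3,6,w=2); sum of weights 1 + 3 + 2 + 1 + 2 = 9)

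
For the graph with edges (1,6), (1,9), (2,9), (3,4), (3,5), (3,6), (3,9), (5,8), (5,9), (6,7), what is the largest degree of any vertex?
4 (attained at vertices 3, 9)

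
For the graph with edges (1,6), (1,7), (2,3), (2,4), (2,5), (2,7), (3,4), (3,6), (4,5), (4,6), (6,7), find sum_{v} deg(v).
22 (handshake: sum of degrees = 2|E| = 2 x 11 = 22)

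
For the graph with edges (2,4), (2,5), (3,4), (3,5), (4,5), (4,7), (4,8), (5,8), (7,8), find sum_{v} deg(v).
18 (handshake: sum of degrees = 2|E| = 2 x 9 = 18)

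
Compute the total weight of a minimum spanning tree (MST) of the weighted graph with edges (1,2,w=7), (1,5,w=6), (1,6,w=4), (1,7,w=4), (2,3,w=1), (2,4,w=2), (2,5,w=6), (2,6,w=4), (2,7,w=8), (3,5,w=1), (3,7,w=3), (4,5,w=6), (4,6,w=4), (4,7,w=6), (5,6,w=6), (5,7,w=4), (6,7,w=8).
15 (MST edges: (1,6,w=4), (1,7,w=4), (2,3,w=1), (2,4,w=2), (3,5,w=1), (3,7,w=3); sum of weights 4 + 4 + 1 + 2 + 1 + 3 = 15)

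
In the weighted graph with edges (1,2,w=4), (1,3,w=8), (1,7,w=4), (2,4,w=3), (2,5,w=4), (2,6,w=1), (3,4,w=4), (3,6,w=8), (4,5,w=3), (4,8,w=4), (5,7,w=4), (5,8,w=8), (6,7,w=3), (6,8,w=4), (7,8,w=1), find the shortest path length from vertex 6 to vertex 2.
1 (path: 6 -> 2; weights 1 = 1)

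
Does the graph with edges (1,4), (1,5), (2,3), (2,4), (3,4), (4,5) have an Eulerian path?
Yes — and in fact it has an Eulerian circuit (the graph is connected and all 5 vertices have even degree)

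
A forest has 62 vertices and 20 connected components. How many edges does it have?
42 (Each of the 20 component trees on V_i vertices has V_i - 1 edges; summing gives V - C = 62 - 20 = 42)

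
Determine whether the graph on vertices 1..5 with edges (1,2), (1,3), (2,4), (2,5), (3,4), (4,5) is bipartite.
No (odd cycle of length 5: 4 -> 3 -> 1 -> 2 -> 5 -> 4)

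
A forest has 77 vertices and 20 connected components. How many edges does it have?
57 (Each of the 20 component trees on V_i vertices has V_i - 1 edges; summing gives V - C = 77 - 20 = 57)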